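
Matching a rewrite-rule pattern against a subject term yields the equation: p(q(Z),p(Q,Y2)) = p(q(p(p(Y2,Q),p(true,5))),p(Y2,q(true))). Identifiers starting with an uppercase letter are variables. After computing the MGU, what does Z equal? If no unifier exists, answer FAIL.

Decompose p/2: q(Z) = q(p(p(Y2,Q),p(true,5))),  p(Q,Y2) = p(Y2,q(true)).
Decompose q/1: Z = p(p(Y2,Q),p(true,5)).
Bind Z := p(p(Y2,Q),p(true,5)); no other remaining equation mentions Z.
Decompose p/2: Q = Y2,  Y2 = q(true).
Bind Q := Y2; no other remaining equation mentions Q. Substituting into the earlier binding gives Z := p(p(Y2,Y2),p(true,5)).
Bind Y2 := q(true). Substituting into the earlier bindings gives Z := p(p(q(true),q(true)),p(true,5)), Q := q(true).
MGU = { Z := p(p(q(true),q(true)),p(true,5)), Q := q(true), Y2 := q(true) }, so Z := p(p(q(true),q(true)),p(true,5)).

p(p(q(true),q(true)),p(true,5))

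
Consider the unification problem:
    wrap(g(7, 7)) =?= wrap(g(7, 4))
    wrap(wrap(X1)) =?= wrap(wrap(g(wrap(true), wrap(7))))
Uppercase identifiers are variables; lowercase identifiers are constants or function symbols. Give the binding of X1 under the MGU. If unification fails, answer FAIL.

FAIL

Decompose wrap/1: g(7, 7) =?= g(7, 4).
Decompose g/2: 7 =?= 7,  7 =?= 4.
Delete trivial equation 7 =?= 7.
Clash: constants 7 and 4 differ; no unifier exists.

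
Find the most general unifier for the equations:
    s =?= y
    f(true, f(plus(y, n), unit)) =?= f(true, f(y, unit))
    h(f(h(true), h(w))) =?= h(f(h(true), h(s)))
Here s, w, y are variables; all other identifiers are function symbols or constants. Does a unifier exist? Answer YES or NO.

Bind s := y; substituting into the one remaining equation that mentions s gives: h(f(h(true), h(w))) =?= h(f(h(true), h(y))).
Decompose f/2: true =?= true,  f(plus(y, n), unit) =?= f(y, unit).
Delete trivial equation true =?= true.
Decompose f/2: plus(y, n) =?= y,  unit =?= unit.
Occurs check fails: y occurs in plus(y, n); the equation y =?= plus(y, n) has no finite solution.

NO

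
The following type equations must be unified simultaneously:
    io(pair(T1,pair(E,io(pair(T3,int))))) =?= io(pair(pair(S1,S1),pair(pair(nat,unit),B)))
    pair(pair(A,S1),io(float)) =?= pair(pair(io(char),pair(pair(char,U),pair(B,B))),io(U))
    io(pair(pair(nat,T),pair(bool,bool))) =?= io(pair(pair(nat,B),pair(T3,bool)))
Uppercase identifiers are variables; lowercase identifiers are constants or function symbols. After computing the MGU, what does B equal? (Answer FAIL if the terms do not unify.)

Decompose io/1: pair(T1,pair(E,io(pair(T3,int)))) =?= pair(pair(S1,S1),pair(pair(nat,unit),B)).
Decompose pair/2: T1 =?= pair(S1,S1),  pair(E,io(pair(T3,int))) =?= pair(pair(nat,unit),B).
Bind T1 := pair(S1,S1); no other remaining equation mentions T1.
Decompose pair/2: E =?= pair(nat,unit),  io(pair(T3,int)) =?= B.
Bind E := pair(nat,unit); no other remaining equation mentions E.
Bind B := io(pair(T3,int)); substituting into the remaining equations gives: pair(pair(A,S1),io(float)) =?= pair(pair(io(char),pair(pair(char,U),pair(io(pair(T3,int)),io(pair(T3,int))))),io(U)),  io(pair(pair(nat,T),pair(bool,bool))) =?= io(pair(pair(nat,io(pair(T3,int))),pair(T3,bool))).
Decompose pair/2: pair(A,S1) =?= pair(io(char),pair(pair(char,U),pair(io(pair(T3,int)),io(pair(T3,int))))),  io(float) =?= io(U).
Decompose pair/2: A =?= io(char),  S1 =?= pair(pair(char,U),pair(io(pair(T3,int)),io(pair(T3,int)))).
Bind A := io(char); no other remaining equation mentions A.
Bind S1 := pair(pair(char,U),pair(io(pair(T3,int)),io(pair(T3,int)))); no other remaining equation mentions S1. Substituting into the earlier binding gives T1 := pair(pair(pair(char,U),pair(io(pair(T3,int)),io(pair(T3,int)))),pair(pair(char,U),pair(io(pair(T3,int)),io(pair(T3,int))))).
Decompose io/1: float =?= U.
Bind U := float; no other remaining equation mentions U. Substituting into the earlier bindings gives T1 := pair(pair(pair(char,float),pair(io(pair(T3,int)),io(pair(T3,int)))),pair(pair(char,float),pair(io(pair(T3,int)),io(pair(T3,int))))), S1 := pair(pair(char,float),pair(io(pair(T3,int)),io(pair(T3,int)))).
Decompose io/1: pair(pair(nat,T),pair(bool,bool)) =?= pair(pair(nat,io(pair(T3,int))),pair(T3,bool)).
Decompose pair/2: pair(nat,T) =?= pair(nat,io(pair(T3,int))),  pair(bool,bool) =?= pair(T3,bool).
Decompose pair/2: nat =?= nat,  T =?= io(pair(T3,int)).
Delete trivial equation nat =?= nat.
Bind T := io(pair(T3,int)); no other remaining equation mentions T.
Decompose pair/2: bool =?= T3,  bool =?= bool.
Bind T3 := bool; no other remaining equation mentions T3. Substituting into the earlier bindings gives T1 := pair(pair(pair(char,float),pair(io(pair(bool,int)),io(pair(bool,int)))),pair(pair(char,float),pair(io(pair(bool,int)),io(pair(bool,int))))), B := io(pair(bool,int)), S1 := pair(pair(char,float),pair(io(pair(bool,int)),io(pair(bool,int)))), T := io(pair(bool,int)).
Delete trivial equation bool =?= bool.
MGU = { T1 := pair(pair(pair(char,float),pair(io(pair(bool,int)),io(pair(bool,int)))),pair(pair(char,float),pair(io(pair(bool,int)),io(pair(bool,int))))), E := pair(nat,unit), B := io(pair(bool,int)), A := io(char), S1 := pair(pair(char,float),pair(io(pair(bool,int)),io(pair(bool,int)))), U := float, T := io(pair(bool,int)), T3 := bool }, so B := io(pair(bool,int)).

io(pair(bool,int))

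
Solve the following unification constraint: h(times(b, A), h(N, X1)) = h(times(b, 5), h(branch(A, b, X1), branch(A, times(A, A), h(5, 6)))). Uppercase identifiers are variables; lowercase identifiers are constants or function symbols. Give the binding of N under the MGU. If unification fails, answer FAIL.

Decompose h/2: times(b, A) = times(b, 5),  h(N, X1) = h(branch(A, b, X1), branch(A, times(A, A), h(5, 6))).
Decompose times/2: b = b,  A = 5.
Delete trivial equation b = b.
Bind A := 5; substituting into the remaining equation gives: h(N, X1) = h(branch(5, b, X1), branch(5, times(5, 5), h(5, 6))).
Decompose h/2: N = branch(5, b, X1),  X1 = branch(5, times(5, 5), h(5, 6)).
Bind N := branch(5, b, X1); no other remaining equation mentions N.
Bind X1 := branch(5, times(5, 5), h(5, 6)). Substituting into the earlier binding gives N := branch(5, b, branch(5, times(5, 5), h(5, 6))).
MGU = { A ↦ 5, N ↦ branch(5, b, branch(5, times(5, 5), h(5, 6))), X1 ↦ branch(5, times(5, 5), h(5, 6)) }, so N ↦ branch(5, b, branch(5, times(5, 5), h(5, 6))).

branch(5, b, branch(5, times(5, 5), h(5, 6)))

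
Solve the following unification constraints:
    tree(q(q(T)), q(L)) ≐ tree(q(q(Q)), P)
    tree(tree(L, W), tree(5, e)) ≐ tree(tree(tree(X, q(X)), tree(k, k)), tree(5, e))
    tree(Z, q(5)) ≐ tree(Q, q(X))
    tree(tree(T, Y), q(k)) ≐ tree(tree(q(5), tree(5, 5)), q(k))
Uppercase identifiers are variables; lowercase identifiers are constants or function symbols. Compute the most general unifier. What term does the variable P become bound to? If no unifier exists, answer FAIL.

Decompose tree/2: q(q(T)) ≐ q(q(Q)),  q(L) ≐ P.
Decompose q/1: q(T) ≐ q(Q).
Decompose q/1: T ≐ Q.
Bind T := Q; substituting into the one remaining equation that mentions T gives: tree(tree(Q, Y), q(k)) ≐ tree(tree(q(5), tree(5, 5)), q(k)).
Bind P := q(L); no other remaining equation mentions P.
Decompose tree/2: tree(L, W) ≐ tree(tree(X, q(X)), tree(k, k)),  tree(5, e) ≐ tree(5, e).
Decompose tree/2: L ≐ tree(X, q(X)),  W ≐ tree(k, k).
Bind L := tree(X, q(X)); no other remaining equation mentions L. Substituting into the earlier binding gives P := q(tree(X, q(X))).
Bind W := tree(k, k); no other remaining equation mentions W.
Delete trivial equation tree(5, e) ≐ tree(5, e).
Decompose tree/2: Z ≐ Q,  q(5) ≐ q(X).
Bind Z := Q; no other remaining equation mentions Z.
Decompose q/1: 5 ≐ X.
Bind X := 5; no other remaining equation mentions X. Substituting into the earlier bindings gives P := q(tree(5, q(5))), L := tree(5, q(5)).
Decompose tree/2: tree(Q, Y) ≐ tree(q(5), tree(5, 5)),  q(k) ≐ q(k).
Decompose tree/2: Q ≐ q(5),  Y ≐ tree(5, 5).
Bind Q := q(5); no other remaining equation mentions Q. Substituting into the earlier bindings gives T := q(5), Z := q(5).
Bind Y := tree(5, 5); no other remaining equation mentions Y.
Delete trivial equation q(k) ≐ q(k).
MGU = { T -> q(5), P -> q(tree(5, q(5))), L -> tree(5, q(5)), W -> tree(k, k), Z -> q(5), X -> 5, Q -> q(5), Y -> tree(5, 5) }, so P -> q(tree(5, q(5))).

q(tree(5, q(5)))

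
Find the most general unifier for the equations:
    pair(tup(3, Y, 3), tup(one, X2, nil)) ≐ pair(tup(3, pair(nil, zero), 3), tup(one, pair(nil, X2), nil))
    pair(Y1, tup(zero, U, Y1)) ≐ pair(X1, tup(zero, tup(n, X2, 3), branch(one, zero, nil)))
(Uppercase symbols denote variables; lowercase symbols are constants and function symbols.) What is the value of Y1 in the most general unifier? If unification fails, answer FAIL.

FAIL

Decompose pair/2: tup(3, Y, 3) ≐ tup(3, pair(nil, zero), 3),  tup(one, X2, nil) ≐ tup(one, pair(nil, X2), nil).
Decompose tup/3: 3 ≐ 3,  Y ≐ pair(nil, zero),  3 ≐ 3.
Delete trivial equation 3 ≐ 3.
Bind Y := pair(nil, zero); no other remaining equation mentions Y.
Delete trivial equation 3 ≐ 3.
Decompose tup/3: one ≐ one,  X2 ≐ pair(nil, X2),  nil ≐ nil.
Delete trivial equation one ≐ one.
Occurs check fails: X2 occurs in pair(nil, X2); the equation X2 ≐ pair(nil, X2) has no finite solution.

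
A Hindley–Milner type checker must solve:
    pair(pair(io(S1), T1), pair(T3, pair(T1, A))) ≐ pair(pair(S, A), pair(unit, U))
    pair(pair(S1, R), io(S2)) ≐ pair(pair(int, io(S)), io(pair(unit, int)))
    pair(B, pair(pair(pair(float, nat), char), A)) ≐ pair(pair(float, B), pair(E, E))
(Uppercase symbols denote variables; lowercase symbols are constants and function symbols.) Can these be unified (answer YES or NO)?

Decompose pair/2: pair(io(S1), T1) ≐ pair(S, A),  pair(T3, pair(T1, A)) ≐ pair(unit, U).
Decompose pair/2: io(S1) ≐ S,  T1 ≐ A.
Bind S := io(S1); substituting into the one remaining equation that mentions S gives: pair(pair(S1, R), io(S2)) ≐ pair(pair(int, io(io(S1))), io(pair(unit, int))).
Bind T1 := A; substituting into the one remaining equation that mentions T1 gives: pair(T3, pair(A, A)) ≐ pair(unit, U).
Decompose pair/2: T3 ≐ unit,  pair(A, A) ≐ U.
Bind T3 := unit; no other remaining equation mentions T3.
Bind U := pair(A, A); no other remaining equation mentions U.
Decompose pair/2: pair(S1, R) ≐ pair(int, io(io(S1))),  io(S2) ≐ io(pair(unit, int)).
Decompose pair/2: S1 ≐ int,  R ≐ io(io(S1)).
Bind S1 := int; substituting into the one remaining equation that mentions S1 gives: R ≐ io(io(int)). Substituting into the earlier binding gives S := io(int).
Bind R := io(io(int)); no other remaining equation mentions R.
Decompose io/1: S2 ≐ pair(unit, int).
Bind S2 := pair(unit, int); no other remaining equation mentions S2.
Decompose pair/2: B ≐ pair(float, B),  pair(pair(pair(float, nat), char), A) ≐ pair(E, E).
Occurs check fails: B occurs in pair(float, B); the equation B ≐ pair(float, B) has no finite solution.

NO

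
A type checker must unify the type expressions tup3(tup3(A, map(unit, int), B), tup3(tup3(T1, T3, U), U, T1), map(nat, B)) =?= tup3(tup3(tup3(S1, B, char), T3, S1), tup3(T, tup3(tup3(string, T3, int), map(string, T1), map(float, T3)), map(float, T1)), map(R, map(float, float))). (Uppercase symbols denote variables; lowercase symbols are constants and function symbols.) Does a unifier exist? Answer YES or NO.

Decompose tup3/3: tup3(A, map(unit, int), B) =?= tup3(tup3(S1, B, char), T3, S1),  tup3(tup3(T1, T3, U), U, T1) =?= tup3(T, tup3(tup3(string, T3, int), map(string, T1), map(float, T3)), map(float, T1)),  map(nat, B) =?= map(R, map(float, float)).
Decompose tup3/3: A =?= tup3(S1, B, char),  map(unit, int) =?= T3,  B =?= S1.
Bind A := tup3(S1, B, char); no other remaining equation mentions A.
Bind T3 := map(unit, int); substituting into the one remaining equation that mentions T3 gives: tup3(tup3(T1, map(unit, int), U), U, T1) =?= tup3(T, tup3(tup3(string, map(unit, int), int), map(string, T1), map(float, map(unit, int))), map(float, T1)).
Bind B := S1; substituting into the one remaining equation that mentions B gives: map(nat, S1) =?= map(R, map(float, float)). Substituting into the earlier binding gives A := tup3(S1, S1, char).
Decompose tup3/3: tup3(T1, map(unit, int), U) =?= T,  U =?= tup3(tup3(string, map(unit, int), int), map(string, T1), map(float, map(unit, int))),  T1 =?= map(float, T1).
Bind T := tup3(T1, map(unit, int), U); no other remaining equation mentions T.
Bind U := tup3(tup3(string, map(unit, int), int), map(string, T1), map(float, map(unit, int))); no other remaining equation mentions U. Substituting into the earlier binding gives T := tup3(T1, map(unit, int), tup3(tup3(string, map(unit, int), int), map(string, T1), map(float, map(unit, int)))).
Occurs check fails: T1 occurs in map(float, T1); the equation T1 =?= map(float, T1) has no finite solution.

NO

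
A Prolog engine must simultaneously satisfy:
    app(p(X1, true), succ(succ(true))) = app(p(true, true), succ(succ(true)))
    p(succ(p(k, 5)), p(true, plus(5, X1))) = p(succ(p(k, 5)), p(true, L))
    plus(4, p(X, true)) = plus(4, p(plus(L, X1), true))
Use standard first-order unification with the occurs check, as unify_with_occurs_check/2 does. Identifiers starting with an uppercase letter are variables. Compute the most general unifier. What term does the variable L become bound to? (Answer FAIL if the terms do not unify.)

Decompose app/2: p(X1, true) = p(true, true),  succ(succ(true)) = succ(succ(true)).
Decompose p/2: X1 = true,  true = true.
Bind X1 := true; substituting into the 2 remaining equations that mention X1 gives: p(succ(p(k, 5)), p(true, plus(5, true))) = p(succ(p(k, 5)), p(true, L)),  plus(4, p(X, true)) = plus(4, p(plus(L, true), true)).
Delete trivial equation true = true.
Delete trivial equation succ(succ(true)) = succ(succ(true)).
Decompose p/2: succ(p(k, 5)) = succ(p(k, 5)),  p(true, plus(5, true)) = p(true, L).
Delete trivial equation succ(p(k, 5)) = succ(p(k, 5)).
Decompose p/2: true = true,  plus(5, true) = L.
Delete trivial equation true = true.
Bind L := plus(5, true); substituting into the remaining equation gives: plus(4, p(X, true)) = plus(4, p(plus(plus(5, true), true), true)).
Decompose plus/2: 4 = 4,  p(X, true) = p(plus(plus(5, true), true), true).
Delete trivial equation 4 = 4.
Decompose p/2: X = plus(plus(5, true), true),  true = true.
Bind X := plus(plus(5, true), true); no other remaining equation mentions X.
Delete trivial equation true = true.
MGU = { X1 = true, L = plus(5, true), X = plus(plus(5, true), true) }, so L = plus(5, true).

plus(5, true)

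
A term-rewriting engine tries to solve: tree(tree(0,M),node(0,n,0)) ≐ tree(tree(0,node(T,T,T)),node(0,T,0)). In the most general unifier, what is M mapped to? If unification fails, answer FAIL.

node(n,n,n)

Decompose tree/2: tree(0,M) ≐ tree(0,node(T,T,T)),  node(0,n,0) ≐ node(0,T,0).
Decompose tree/2: 0 ≐ 0,  M ≐ node(T,T,T).
Delete trivial equation 0 ≐ 0.
Bind M := node(T,T,T); no other remaining equation mentions M.
Decompose node/3: 0 ≐ 0,  n ≐ T,  0 ≐ 0.
Delete trivial equation 0 ≐ 0.
Bind T := n; no other remaining equation mentions T. Substituting into the earlier binding gives M := node(n,n,n).
Delete trivial equation 0 ≐ 0.
MGU = { M := node(n,n,n), T := n }, so M := node(n,n,n).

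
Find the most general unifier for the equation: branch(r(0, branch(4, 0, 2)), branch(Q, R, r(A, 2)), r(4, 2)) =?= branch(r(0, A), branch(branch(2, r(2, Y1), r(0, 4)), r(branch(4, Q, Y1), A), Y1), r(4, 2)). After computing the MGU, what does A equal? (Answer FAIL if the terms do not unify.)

Decompose branch/3: r(0, branch(4, 0, 2)) =?= r(0, A),  branch(Q, R, r(A, 2)) =?= branch(branch(2, r(2, Y1), r(0, 4)), r(branch(4, Q, Y1), A), Y1),  r(4, 2) =?= r(4, 2).
Decompose r/2: 0 =?= 0,  branch(4, 0, 2) =?= A.
Delete trivial equation 0 =?= 0.
Bind A := branch(4, 0, 2); substituting into the one remaining equation that mentions A gives: branch(Q, R, r(branch(4, 0, 2), 2)) =?= branch(branch(2, r(2, Y1), r(0, 4)), r(branch(4, Q, Y1), branch(4, 0, 2)), Y1).
Decompose branch/3: Q =?= branch(2, r(2, Y1), r(0, 4)),  R =?= r(branch(4, Q, Y1), branch(4, 0, 2)),  r(branch(4, 0, 2), 2) =?= Y1.
Bind Q := branch(2, r(2, Y1), r(0, 4)); substituting into the one remaining equation that mentions Q gives: R =?= r(branch(4, branch(2, r(2, Y1), r(0, 4)), Y1), branch(4, 0, 2)).
Bind R := r(branch(4, branch(2, r(2, Y1), r(0, 4)), Y1), branch(4, 0, 2)); no other remaining equation mentions R.
Bind Y1 := r(branch(4, 0, 2), 2); no other remaining equation mentions Y1. Substituting into the earlier bindings gives Q := branch(2, r(2, r(branch(4, 0, 2), 2)), r(0, 4)), R := r(branch(4, branch(2, r(2, r(branch(4, 0, 2), 2)), r(0, 4)), r(branch(4, 0, 2), 2)), branch(4, 0, 2)).
Delete trivial equation r(4, 2) =?= r(4, 2).
MGU = { A ↦ branch(4, 0, 2), Q ↦ branch(2, r(2, r(branch(4, 0, 2), 2)), r(0, 4)), R ↦ r(branch(4, branch(2, r(2, r(branch(4, 0, 2), 2)), r(0, 4)), r(branch(4, 0, 2), 2)), branch(4, 0, 2)), Y1 ↦ r(branch(4, 0, 2), 2) }, so A ↦ branch(4, 0, 2).

branch(4, 0, 2)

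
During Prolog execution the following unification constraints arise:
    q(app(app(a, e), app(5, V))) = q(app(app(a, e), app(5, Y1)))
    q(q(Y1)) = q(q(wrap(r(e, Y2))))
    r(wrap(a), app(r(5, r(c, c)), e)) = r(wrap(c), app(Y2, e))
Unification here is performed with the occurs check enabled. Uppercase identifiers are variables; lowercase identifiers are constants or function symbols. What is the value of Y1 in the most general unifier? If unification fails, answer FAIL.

FAIL

Decompose q/1: app(app(a, e), app(5, V)) = app(app(a, e), app(5, Y1)).
Decompose app/2: app(a, e) = app(a, e),  app(5, V) = app(5, Y1).
Delete trivial equation app(a, e) = app(a, e).
Decompose app/2: 5 = 5,  V = Y1.
Delete trivial equation 5 = 5.
Bind V := Y1; no other remaining equation mentions V.
Decompose q/1: q(Y1) = q(wrap(r(e, Y2))).
Decompose q/1: Y1 = wrap(r(e, Y2)).
Bind Y1 := wrap(r(e, Y2)); no other remaining equation mentions Y1. Substituting into the earlier binding gives V := wrap(r(e, Y2)).
Decompose r/2: wrap(a) = wrap(c),  app(r(5, r(c, c)), e) = app(Y2, e).
Decompose wrap/1: a = c.
Clash: constants a and c differ; no unifier exists.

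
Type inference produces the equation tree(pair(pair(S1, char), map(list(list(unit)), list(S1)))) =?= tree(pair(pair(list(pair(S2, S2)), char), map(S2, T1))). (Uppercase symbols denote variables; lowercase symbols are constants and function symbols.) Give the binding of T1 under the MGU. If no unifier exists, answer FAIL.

Decompose tree/1: pair(pair(S1, char), map(list(list(unit)), list(S1))) =?= pair(pair(list(pair(S2, S2)), char), map(S2, T1)).
Decompose pair/2: pair(S1, char) =?= pair(list(pair(S2, S2)), char),  map(list(list(unit)), list(S1)) =?= map(S2, T1).
Decompose pair/2: S1 =?= list(pair(S2, S2)),  char =?= char.
Bind S1 := list(pair(S2, S2)); substituting into the one remaining equation that mentions S1 gives: map(list(list(unit)), list(list(pair(S2, S2)))) =?= map(S2, T1).
Delete trivial equation char =?= char.
Decompose map/2: list(list(unit)) =?= S2,  list(list(pair(S2, S2))) =?= T1.
Bind S2 := list(list(unit)); substituting into the remaining equation gives: list(list(pair(list(list(unit)), list(list(unit))))) =?= T1. Substituting into the earlier binding gives S1 := list(pair(list(list(unit)), list(list(unit)))).
Bind T1 := list(list(pair(list(list(unit)), list(list(unit))))).
MGU = { S1 -> list(pair(list(list(unit)), list(list(unit)))), S2 -> list(list(unit)), T1 -> list(list(pair(list(list(unit)), list(list(unit))))) }, so T1 -> list(list(pair(list(list(unit)), list(list(unit))))).

list(list(pair(list(list(unit)), list(list(unit)))))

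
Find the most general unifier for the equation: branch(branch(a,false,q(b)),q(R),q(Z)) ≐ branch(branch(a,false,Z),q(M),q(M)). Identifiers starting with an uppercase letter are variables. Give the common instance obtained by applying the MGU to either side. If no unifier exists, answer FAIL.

branch(branch(a,false,q(b)),q(q(b)),q(q(b)))

Decompose branch/3: branch(a,false,q(b)) ≐ branch(a,false,Z),  q(R) ≐ q(M),  q(Z) ≐ q(M).
Decompose branch/3: a ≐ a,  false ≐ false,  q(b) ≐ Z.
Delete trivial equation a ≐ a.
Delete trivial equation false ≐ false.
Bind Z := q(b); substituting into the one remaining equation that mentions Z gives: q(q(b)) ≐ q(M).
Decompose q/1: R ≐ M.
Bind R := M; no other remaining equation mentions R.
Decompose q/1: q(b) ≐ M.
Bind M := q(b). Substituting into the earlier binding gives R := q(b).
Applying the MGU to either side gives branch(branch(a,false,q(b)),q(q(b)),q(q(b))).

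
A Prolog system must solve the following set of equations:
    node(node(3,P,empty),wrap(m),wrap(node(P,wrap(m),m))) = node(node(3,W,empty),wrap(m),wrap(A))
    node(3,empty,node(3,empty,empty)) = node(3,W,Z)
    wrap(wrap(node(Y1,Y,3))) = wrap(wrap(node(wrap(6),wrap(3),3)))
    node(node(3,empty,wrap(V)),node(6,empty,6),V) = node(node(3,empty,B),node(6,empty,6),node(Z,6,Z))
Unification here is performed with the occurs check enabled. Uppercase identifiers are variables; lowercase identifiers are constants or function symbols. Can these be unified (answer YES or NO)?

Decompose node/3: node(3,P,empty) = node(3,W,empty),  wrap(m) = wrap(m),  wrap(node(P,wrap(m),m)) = wrap(A).
Decompose node/3: 3 = 3,  P = W,  empty = empty.
Delete trivial equation 3 = 3.
Bind P := W; substituting into the one remaining equation that mentions P gives: wrap(node(W,wrap(m),m)) = wrap(A).
Delete trivial equation empty = empty.
Delete trivial equation wrap(m) = wrap(m).
Decompose wrap/1: node(W,wrap(m),m) = A.
Bind A := node(W,wrap(m),m); no other remaining equation mentions A.
Decompose node/3: 3 = 3,  empty = W,  node(3,empty,empty) = Z.
Delete trivial equation 3 = 3.
Bind W := empty; no other remaining equation mentions W. Substituting into the earlier bindings gives P := empty, A := node(empty,wrap(m),m).
Bind Z := node(3,empty,empty); substituting into the one remaining equation that mentions Z gives: node(node(3,empty,wrap(V)),node(6,empty,6),V) = node(node(3,empty,B),node(6,empty,6),node(node(3,empty,empty),6,node(3,empty,empty))).
Decompose wrap/1: wrap(node(Y1,Y,3)) = wrap(node(wrap(6),wrap(3),3)).
Decompose wrap/1: node(Y1,Y,3) = node(wrap(6),wrap(3),3).
Decompose node/3: Y1 = wrap(6),  Y = wrap(3),  3 = 3.
Bind Y1 := wrap(6); no other remaining equation mentions Y1.
Bind Y := wrap(3); no other remaining equation mentions Y.
Delete trivial equation 3 = 3.
Decompose node/3: node(3,empty,wrap(V)) = node(3,empty,B),  node(6,empty,6) = node(6,empty,6),  V = node(node(3,empty,empty),6,node(3,empty,empty)).
Decompose node/3: 3 = 3,  empty = empty,  wrap(V) = B.
Delete trivial equation 3 = 3.
Delete trivial equation empty = empty.
Bind B := wrap(V); no other remaining equation mentions B.
Delete trivial equation node(6,empty,6) = node(6,empty,6).
Bind V := node(node(3,empty,empty),6,node(3,empty,empty)). Substituting into the earlier binding gives B := wrap(node(node(3,empty,empty),6,node(3,empty,empty))).
No equations remain and no clash or occurs-check failure arose, so a unifier exists.

YES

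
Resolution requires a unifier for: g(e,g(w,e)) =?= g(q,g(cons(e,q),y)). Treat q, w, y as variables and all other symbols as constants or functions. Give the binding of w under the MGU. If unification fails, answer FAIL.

cons(e,e)

Decompose g/2: e =?= q,  g(w,e) =?= g(cons(e,q),y).
Bind q := e; substituting into the remaining equation gives: g(w,e) =?= g(cons(e,e),y).
Decompose g/2: w =?= cons(e,e),  e =?= y.
Bind w := cons(e,e); no other remaining equation mentions w.
Bind y := e.
MGU = { q ↦ e, w ↦ cons(e,e), y ↦ e }, so w ↦ cons(e,e).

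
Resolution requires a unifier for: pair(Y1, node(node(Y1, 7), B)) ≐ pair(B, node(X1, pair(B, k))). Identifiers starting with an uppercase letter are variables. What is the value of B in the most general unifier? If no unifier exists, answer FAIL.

Decompose pair/2: Y1 ≐ B,  node(node(Y1, 7), B) ≐ node(X1, pair(B, k)).
Bind Y1 := B; substituting into the remaining equation gives: node(node(B, 7), B) ≐ node(X1, pair(B, k)).
Decompose node/2: node(B, 7) ≐ X1,  B ≐ pair(B, k).
Bind X1 := node(B, 7); no other remaining equation mentions X1.
Occurs check fails: B occurs in pair(B, k); the equation B ≐ pair(B, k) has no finite solution.

FAIL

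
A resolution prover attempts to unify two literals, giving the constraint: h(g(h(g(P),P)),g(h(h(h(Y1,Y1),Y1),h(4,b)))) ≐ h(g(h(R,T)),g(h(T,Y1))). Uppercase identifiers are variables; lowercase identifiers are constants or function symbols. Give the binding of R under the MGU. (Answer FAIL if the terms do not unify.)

Decompose h/2: g(h(g(P),P)) ≐ g(h(R,T)),  g(h(h(h(Y1,Y1),Y1),h(4,b))) ≐ g(h(T,Y1)).
Decompose g/1: h(g(P),P) ≐ h(R,T).
Decompose h/2: g(P) ≐ R,  P ≐ T.
Bind R := g(P); no other remaining equation mentions R.
Bind P := T; no other remaining equation mentions P. Substituting into the earlier binding gives R := g(T).
Decompose g/1: h(h(h(Y1,Y1),Y1),h(4,b)) ≐ h(T,Y1).
Decompose h/2: h(h(Y1,Y1),Y1) ≐ T,  h(4,b) ≐ Y1.
Bind T := h(h(Y1,Y1),Y1); no other remaining equation mentions T. Substituting into the earlier bindings gives R := g(h(h(Y1,Y1),Y1)), P := h(h(Y1,Y1),Y1).
Bind Y1 := h(4,b). Substituting into the earlier bindings gives R := g(h(h(h(4,b),h(4,b)),h(4,b))), P := h(h(h(4,b),h(4,b)),h(4,b)), T := h(h(h(4,b),h(4,b)),h(4,b)).
MGU = { R ↦ g(h(h(h(4,b),h(4,b)),h(4,b))), P ↦ h(h(h(4,b),h(4,b)),h(4,b)), T ↦ h(h(h(4,b),h(4,b)),h(4,b)), Y1 ↦ h(4,b) }, so R ↦ g(h(h(h(4,b),h(4,b)),h(4,b))).

g(h(h(h(4,b),h(4,b)),h(4,b)))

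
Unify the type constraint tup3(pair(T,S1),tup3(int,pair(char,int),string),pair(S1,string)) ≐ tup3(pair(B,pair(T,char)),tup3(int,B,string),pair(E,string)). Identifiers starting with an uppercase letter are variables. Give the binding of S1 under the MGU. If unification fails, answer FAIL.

pair(pair(char,int),char)

Decompose tup3/3: pair(T,S1) ≐ pair(B,pair(T,char)),  tup3(int,pair(char,int),string) ≐ tup3(int,B,string),  pair(S1,string) ≐ pair(E,string).
Decompose pair/2: T ≐ B,  S1 ≐ pair(T,char).
Bind T := B; substituting into the one remaining equation that mentions T gives: S1 ≐ pair(B,char).
Bind S1 := pair(B,char); substituting into the one remaining equation that mentions S1 gives: pair(pair(B,char),string) ≐ pair(E,string).
Decompose tup3/3: int ≐ int,  pair(char,int) ≐ B,  string ≐ string.
Delete trivial equation int ≐ int.
Bind B := pair(char,int); substituting into the one remaining equation that mentions B gives: pair(pair(pair(char,int),char),string) ≐ pair(E,string). Substituting into the earlier bindings gives T := pair(char,int), S1 := pair(pair(char,int),char).
Delete trivial equation string ≐ string.
Decompose pair/2: pair(pair(char,int),char) ≐ E,  string ≐ string.
Bind E := pair(pair(char,int),char); no other remaining equation mentions E.
Delete trivial equation string ≐ string.
MGU = { T ↦ pair(char,int), S1 ↦ pair(pair(char,int),char), B ↦ pair(char,int), E ↦ pair(pair(char,int),char) }, so S1 ↦ pair(pair(char,int),char).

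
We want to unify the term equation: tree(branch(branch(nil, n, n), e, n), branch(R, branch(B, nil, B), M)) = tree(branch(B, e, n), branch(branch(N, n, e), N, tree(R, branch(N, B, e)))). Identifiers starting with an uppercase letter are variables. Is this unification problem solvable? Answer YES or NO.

YES

Decompose tree/2: branch(branch(nil, n, n), e, n) = branch(B, e, n),  branch(R, branch(B, nil, B), M) = branch(branch(N, n, e), N, tree(R, branch(N, B, e))).
Decompose branch/3: branch(nil, n, n) = B,  e = e,  n = n.
Bind B := branch(nil, n, n); substituting into the one remaining equation that mentions B gives: branch(R, branch(branch(nil, n, n), nil, branch(nil, n, n)), M) = branch(branch(N, n, e), N, tree(R, branch(N, branch(nil, n, n), e))).
Delete trivial equation e = e.
Delete trivial equation n = n.
Decompose branch/3: R = branch(N, n, e),  branch(branch(nil, n, n), nil, branch(nil, n, n)) = N,  M = tree(R, branch(N, branch(nil, n, n), e)).
Bind R := branch(N, n, e); substituting into the one remaining equation that mentions R gives: M = tree(branch(N, n, e), branch(N, branch(nil, n, n), e)).
Bind N := branch(branch(nil, n, n), nil, branch(nil, n, n)); substituting into the remaining equation gives: M = tree(branch(branch(branch(nil, n, n), nil, branch(nil, n, n)), n, e), branch(branch(branch(nil, n, n), nil, branch(nil, n, n)), branch(nil, n, n), e)). Substituting into the earlier binding gives R := branch(branch(branch(nil, n, n), nil, branch(nil, n, n)), n, e).
Bind M := tree(branch(branch(branch(nil, n, n), nil, branch(nil, n, n)), n, e), branch(branch(branch(nil, n, n), nil, branch(nil, n, n)), branch(nil, n, n), e)).
No equations remain and no clash or occurs-check failure arose, so a unifier exists.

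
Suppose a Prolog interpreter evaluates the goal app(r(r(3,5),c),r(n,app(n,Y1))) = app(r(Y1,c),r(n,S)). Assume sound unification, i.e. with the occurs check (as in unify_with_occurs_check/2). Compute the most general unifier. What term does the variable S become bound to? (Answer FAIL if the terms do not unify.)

Decompose app/2: r(r(3,5),c) = r(Y1,c),  r(n,app(n,Y1)) = r(n,S).
Decompose r/2: r(3,5) = Y1,  c = c.
Bind Y1 := r(3,5); substituting into the one remaining equation that mentions Y1 gives: r(n,app(n,r(3,5))) = r(n,S).
Delete trivial equation c = c.
Decompose r/2: n = n,  app(n,r(3,5)) = S.
Delete trivial equation n = n.
Bind S := app(n,r(3,5)).
MGU = { Y1 -> r(3,5), S -> app(n,r(3,5)) }, so S -> app(n,r(3,5)).

app(n,r(3,5))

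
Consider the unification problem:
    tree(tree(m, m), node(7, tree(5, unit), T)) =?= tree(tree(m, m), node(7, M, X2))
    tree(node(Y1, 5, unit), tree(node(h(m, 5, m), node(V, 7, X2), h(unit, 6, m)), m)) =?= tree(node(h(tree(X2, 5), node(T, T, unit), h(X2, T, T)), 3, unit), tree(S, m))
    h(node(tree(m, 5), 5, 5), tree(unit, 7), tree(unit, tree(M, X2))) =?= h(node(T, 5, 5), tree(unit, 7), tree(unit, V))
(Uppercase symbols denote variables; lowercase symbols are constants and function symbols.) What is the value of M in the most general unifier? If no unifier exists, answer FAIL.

Decompose tree/2: tree(m, m) =?= tree(m, m),  node(7, tree(5, unit), T) =?= node(7, M, X2).
Delete trivial equation tree(m, m) =?= tree(m, m).
Decompose node/3: 7 =?= 7,  tree(5, unit) =?= M,  T =?= X2.
Delete trivial equation 7 =?= 7.
Bind M := tree(5, unit); substituting into the one remaining equation that mentions M gives: h(node(tree(m, 5), 5, 5), tree(unit, 7), tree(unit, tree(tree(5, unit), X2))) =?= h(node(T, 5, 5), tree(unit, 7), tree(unit, V)).
Bind T := X2; substituting into the remaining equations gives: tree(node(Y1, 5, unit), tree(node(h(m, 5, m), node(V, 7, X2), h(unit, 6, m)), m)) =?= tree(node(h(tree(X2, 5), node(X2, X2, unit), h(X2, X2, X2)), 3, unit), tree(S, m)),  h(node(tree(m, 5), 5, 5), tree(unit, 7), tree(unit, tree(tree(5, unit), X2))) =?= h(node(X2, 5, 5), tree(unit, 7), tree(unit, V)).
Decompose tree/2: node(Y1, 5, unit) =?= node(h(tree(X2, 5), node(X2, X2, unit), h(X2, X2, X2)), 3, unit),  tree(node(h(m, 5, m), node(V, 7, X2), h(unit, 6, m)), m) =?= tree(S, m).
Decompose node/3: Y1 =?= h(tree(X2, 5), node(X2, X2, unit), h(X2, X2, X2)),  5 =?= 3,  unit =?= unit.
Bind Y1 := h(tree(X2, 5), node(X2, X2, unit), h(X2, X2, X2)); no other remaining equation mentions Y1.
Clash: constants 5 and 3 differ; no unifier exists.

FAIL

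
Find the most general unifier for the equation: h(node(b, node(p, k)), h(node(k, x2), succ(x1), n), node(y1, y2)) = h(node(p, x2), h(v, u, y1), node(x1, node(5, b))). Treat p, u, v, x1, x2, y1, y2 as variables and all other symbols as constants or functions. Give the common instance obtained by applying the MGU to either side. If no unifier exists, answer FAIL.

h(node(b, node(b, k)), h(node(k, node(b, k)), succ(n), n), node(n, node(5, b)))

Decompose h/3: node(b, node(p, k)) = node(p, x2),  h(node(k, x2), succ(x1), n) = h(v, u, y1),  node(y1, y2) = node(x1, node(5, b)).
Decompose node/2: b = p,  node(p, k) = x2.
Bind p := b; substituting into the one remaining equation that mentions p gives: node(b, k) = x2.
Bind x2 := node(b, k); substituting into the one remaining equation that mentions x2 gives: h(node(k, node(b, k)), succ(x1), n) = h(v, u, y1).
Decompose h/3: node(k, node(b, k)) = v,  succ(x1) = u,  n = y1.
Bind v := node(k, node(b, k)); no other remaining equation mentions v.
Bind u := succ(x1); no other remaining equation mentions u.
Bind y1 := n; substituting into the remaining equation gives: node(n, y2) = node(x1, node(5, b)).
Decompose node/2: n = x1,  y2 = node(5, b).
Bind x1 := n; no other remaining equation mentions x1. Substituting into the earlier binding gives u := succ(n).
Bind y2 := node(5, b).
Applying the MGU to either side gives h(node(b, node(b, k)), h(node(k, node(b, k)), succ(n), n), node(n, node(5, b))).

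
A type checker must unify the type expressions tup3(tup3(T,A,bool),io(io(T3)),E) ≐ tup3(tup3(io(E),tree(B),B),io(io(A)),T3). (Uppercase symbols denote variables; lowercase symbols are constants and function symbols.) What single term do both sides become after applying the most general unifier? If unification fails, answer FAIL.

Decompose tup3/3: tup3(T,A,bool) ≐ tup3(io(E),tree(B),B),  io(io(T3)) ≐ io(io(A)),  E ≐ T3.
Decompose tup3/3: T ≐ io(E),  A ≐ tree(B),  bool ≐ B.
Bind T := io(E); no other remaining equation mentions T.
Bind A := tree(B); substituting into the one remaining equation that mentions A gives: io(io(T3)) ≐ io(io(tree(B))).
Bind B := bool; substituting into the one remaining equation that mentions B gives: io(io(T3)) ≐ io(io(tree(bool))). Substituting into the earlier binding gives A := tree(bool).
Decompose io/1: io(T3) ≐ io(tree(bool)).
Decompose io/1: T3 ≐ tree(bool).
Bind T3 := tree(bool); substituting into the remaining equation gives: E ≐ tree(bool).
Bind E := tree(bool). Substituting into the earlier binding gives T := io(tree(bool)).
Applying the MGU to either side gives tup3(tup3(io(tree(bool)),tree(bool),bool),io(io(tree(bool))),tree(bool)).

tup3(tup3(io(tree(bool)),tree(bool),bool),io(io(tree(bool))),tree(bool))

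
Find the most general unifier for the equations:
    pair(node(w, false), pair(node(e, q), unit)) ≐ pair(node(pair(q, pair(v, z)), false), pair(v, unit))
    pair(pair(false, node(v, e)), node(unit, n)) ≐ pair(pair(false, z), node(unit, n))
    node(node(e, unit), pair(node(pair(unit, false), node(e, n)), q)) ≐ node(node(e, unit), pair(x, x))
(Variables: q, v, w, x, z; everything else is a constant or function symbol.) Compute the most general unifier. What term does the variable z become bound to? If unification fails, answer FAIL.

Decompose pair/2: node(w, false) ≐ node(pair(q, pair(v, z)), false),  pair(node(e, q), unit) ≐ pair(v, unit).
Decompose node/2: w ≐ pair(q, pair(v, z)),  false ≐ false.
Bind w := pair(q, pair(v, z)); no other remaining equation mentions w.
Delete trivial equation false ≐ false.
Decompose pair/2: node(e, q) ≐ v,  unit ≐ unit.
Bind v := node(e, q); substituting into the one remaining equation that mentions v gives: pair(pair(false, node(node(e, q), e)), node(unit, n)) ≐ pair(pair(false, z), node(unit, n)). Substituting into the earlier binding gives w := pair(q, pair(node(e, q), z)).
Delete trivial equation unit ≐ unit.
Decompose pair/2: pair(false, node(node(e, q), e)) ≐ pair(false, z),  node(unit, n) ≐ node(unit, n).
Decompose pair/2: false ≐ false,  node(node(e, q), e) ≐ z.
Delete trivial equation false ≐ false.
Bind z := node(node(e, q), e); no other remaining equation mentions z. Substituting into the earlier binding gives w := pair(q, pair(node(e, q), node(node(e, q), e))).
Delete trivial equation node(unit, n) ≐ node(unit, n).
Decompose node/2: node(e, unit) ≐ node(e, unit),  pair(node(pair(unit, false), node(e, n)), q) ≐ pair(x, x).
Delete trivial equation node(e, unit) ≐ node(e, unit).
Decompose pair/2: node(pair(unit, false), node(e, n)) ≐ x,  q ≐ x.
Bind x := node(pair(unit, false), node(e, n)); substituting into the remaining equation gives: q ≐ node(pair(unit, false), node(e, n)).
Bind q := node(pair(unit, false), node(e, n)). Substituting into the earlier bindings gives w := pair(node(pair(unit, false), node(e, n)), pair(node(e, node(pair(unit, false), node(e, n))), node(node(e, node(pair(unit, false), node(e, n))), e))), v := node(e, node(pair(unit, false), node(e, n))), z := node(node(e, node(pair(unit, false), node(e, n))), e).
MGU = { w := pair(node(pair(unit, false), node(e, n)), pair(node(e, node(pair(unit, false), node(e, n))), node(node(e, node(pair(unit, false), node(e, n))), e))), v := node(e, node(pair(unit, false), node(e, n))), z := node(node(e, node(pair(unit, false), node(e, n))), e), x := node(pair(unit, false), node(e, n)), q := node(pair(unit, false), node(e, n)) }, so z := node(node(e, node(pair(unit, false), node(e, n))), e).

node(node(e, node(pair(unit, false), node(e, n))), e)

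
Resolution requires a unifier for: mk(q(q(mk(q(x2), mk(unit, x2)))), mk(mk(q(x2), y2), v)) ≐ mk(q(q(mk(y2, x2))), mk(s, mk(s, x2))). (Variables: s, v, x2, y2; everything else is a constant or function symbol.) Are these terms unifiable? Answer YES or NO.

NO

Decompose mk/2: q(q(mk(q(x2), mk(unit, x2)))) ≐ q(q(mk(y2, x2))),  mk(mk(q(x2), y2), v) ≐ mk(s, mk(s, x2)).
Decompose q/1: q(mk(q(x2), mk(unit, x2))) ≐ q(mk(y2, x2)).
Decompose q/1: mk(q(x2), mk(unit, x2)) ≐ mk(y2, x2).
Decompose mk/2: q(x2) ≐ y2,  mk(unit, x2) ≐ x2.
Bind y2 := q(x2); substituting into the one remaining equation that mentions y2 gives: mk(mk(q(x2), q(x2)), v) ≐ mk(s, mk(s, x2)).
Occurs check fails: x2 occurs in mk(unit, x2); the equation x2 ≐ mk(unit, x2) has no finite solution.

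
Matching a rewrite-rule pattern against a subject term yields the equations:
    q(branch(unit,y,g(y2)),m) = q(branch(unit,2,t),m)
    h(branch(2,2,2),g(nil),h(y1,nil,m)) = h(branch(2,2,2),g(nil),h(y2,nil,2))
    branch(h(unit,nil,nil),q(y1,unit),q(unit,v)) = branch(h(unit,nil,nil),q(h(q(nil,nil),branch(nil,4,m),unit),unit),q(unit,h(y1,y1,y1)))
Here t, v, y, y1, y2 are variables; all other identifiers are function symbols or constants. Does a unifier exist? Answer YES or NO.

NO

Decompose q/2: branch(unit,y,g(y2)) = branch(unit,2,t),  m = m.
Decompose branch/3: unit = unit,  y = 2,  g(y2) = t.
Delete trivial equation unit = unit.
Bind y := 2; no other remaining equation mentions y.
Bind t := g(y2); no other remaining equation mentions t.
Delete trivial equation m = m.
Decompose h/3: branch(2,2,2) = branch(2,2,2),  g(nil) = g(nil),  h(y1,nil,m) = h(y2,nil,2).
Delete trivial equation branch(2,2,2) = branch(2,2,2).
Delete trivial equation g(nil) = g(nil).
Decompose h/3: y1 = y2,  nil = nil,  m = 2.
Bind y1 := y2; substituting into the one remaining equation that mentions y1 gives: branch(h(unit,nil,nil),q(y2,unit),q(unit,v)) = branch(h(unit,nil,nil),q(h(q(nil,nil),branch(nil,4,m),unit),unit),q(unit,h(y2,y2,y2))).
Delete trivial equation nil = nil.
Clash: constants m and 2 differ; no unifier exists.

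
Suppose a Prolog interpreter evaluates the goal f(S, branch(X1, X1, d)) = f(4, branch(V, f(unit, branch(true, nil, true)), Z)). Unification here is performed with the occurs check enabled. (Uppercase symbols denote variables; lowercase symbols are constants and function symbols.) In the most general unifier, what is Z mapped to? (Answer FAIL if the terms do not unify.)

d

Decompose f/2: S = 4,  branch(X1, X1, d) = branch(V, f(unit, branch(true, nil, true)), Z).
Bind S := 4; no other remaining equation mentions S.
Decompose branch/3: X1 = V,  X1 = f(unit, branch(true, nil, true)),  d = Z.
Bind X1 := V; substituting into the one remaining equation that mentions X1 gives: V = f(unit, branch(true, nil, true)).
Bind V := f(unit, branch(true, nil, true)); no other remaining equation mentions V. Substituting into the earlier binding gives X1 := f(unit, branch(true, nil, true)).
Bind Z := d.
MGU = { S = 4, X1 = f(unit, branch(true, nil, true)), V = f(unit, branch(true, nil, true)), Z = d }, so Z = d.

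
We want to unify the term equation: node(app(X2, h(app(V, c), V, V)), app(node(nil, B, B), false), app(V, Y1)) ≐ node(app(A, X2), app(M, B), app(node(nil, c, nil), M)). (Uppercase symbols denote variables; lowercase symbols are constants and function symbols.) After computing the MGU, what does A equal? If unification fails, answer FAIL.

Decompose node/3: app(X2, h(app(V, c), V, V)) ≐ app(A, X2),  app(node(nil, B, B), false) ≐ app(M, B),  app(V, Y1) ≐ app(node(nil, c, nil), M).
Decompose app/2: X2 ≐ A,  h(app(V, c), V, V) ≐ X2.
Bind X2 := A; substituting into the one remaining equation that mentions X2 gives: h(app(V, c), V, V) ≐ A.
Bind A := h(app(V, c), V, V); no other remaining equation mentions A. Substituting into the earlier binding gives X2 := h(app(V, c), V, V).
Decompose app/2: node(nil, B, B) ≐ M,  false ≐ B.
Bind M := node(nil, B, B); substituting into the one remaining equation that mentions M gives: app(V, Y1) ≐ app(node(nil, c, nil), node(nil, B, B)).
Bind B := false; substituting into the remaining equation gives: app(V, Y1) ≐ app(node(nil, c, nil), node(nil, false, false)). Substituting into the earlier binding gives M := node(nil, false, false).
Decompose app/2: V ≐ node(nil, c, nil),  Y1 ≐ node(nil, false, false).
Bind V := node(nil, c, nil); no other remaining equation mentions V. Substituting into the earlier bindings gives X2 := h(app(node(nil, c, nil), c), node(nil, c, nil), node(nil, c, nil)), A := h(app(node(nil, c, nil), c), node(nil, c, nil), node(nil, c, nil)).
Bind Y1 := node(nil, false, false).
MGU = { X2 := h(app(node(nil, c, nil), c), node(nil, c, nil), node(nil, c, nil)), A := h(app(node(nil, c, nil), c), node(nil, c, nil), node(nil, c, nil)), M := node(nil, false, false), B := false, V := node(nil, c, nil), Y1 := node(nil, false, false) }, so A := h(app(node(nil, c, nil), c), node(nil, c, nil), node(nil, c, nil)).

h(app(node(nil, c, nil), c), node(nil, c, nil), node(nil, c, nil))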